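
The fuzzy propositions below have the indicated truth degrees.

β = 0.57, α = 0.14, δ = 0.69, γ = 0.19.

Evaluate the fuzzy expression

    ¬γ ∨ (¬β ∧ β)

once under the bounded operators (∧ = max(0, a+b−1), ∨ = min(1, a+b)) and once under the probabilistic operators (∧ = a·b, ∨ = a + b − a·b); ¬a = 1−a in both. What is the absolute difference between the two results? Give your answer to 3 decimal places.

Under bounded:
  ¬γ = 1 − 0.19 = 0.81
  ¬β = 1 − 0.57 = 0.43
  ¬β ∧ β = max(0, a+b−1) on (0.43, 0.57) = 0.00
  ¬γ ∨ (¬β ∧ β) = min(1, a+b) on (0.81, 0.00) = 0.81
  → value = 0.8100
Under probabilistic:
  ¬γ = 1 − 0.1900 = 0.8100
  ¬β = 1 − 0.5700 = 0.4300
  ¬β ∧ β = a·b on (0.4300, 0.5700) = 0.2451
  ¬γ ∨ (¬β ∧ β) = a + b − a·b on (0.8100, 0.2451) = 0.8566
  → value = 0.8566
|0.8100 − 0.8566| = 0.047

0.047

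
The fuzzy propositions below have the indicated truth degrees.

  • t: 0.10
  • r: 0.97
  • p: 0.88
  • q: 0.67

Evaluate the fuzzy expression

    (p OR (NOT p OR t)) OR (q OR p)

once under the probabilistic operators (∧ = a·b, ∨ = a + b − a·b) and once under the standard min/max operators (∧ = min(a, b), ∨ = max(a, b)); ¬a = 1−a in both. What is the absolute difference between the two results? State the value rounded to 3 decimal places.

Under probabilistic:
  NOT p = 1 − 0.8800 = 0.1200
  NOT p OR t = a + b − a·b on (0.1200, 0.1000) = 0.2080
  p OR (NOT p OR t) = a + b − a·b on (0.8800, 0.2080) = 0.9050
  q OR p = a + b − a·b on (0.6700, 0.8800) = 0.9604
  (p OR (NOT p OR t)) OR (q OR p) = a + b − a·b on (0.9050, 0.9604) = 0.9962
  → value = 0.9962
Under standard min/max:
  NOT p = 1 − 0.88 = 0.12
  NOT p OR t = max(a, b) on (0.12, 0.10) = 0.12
  p OR (NOT p OR t) = max(a, b) on (0.88, 0.12) = 0.88
  q OR p = max(a, b) on (0.67, 0.88) = 0.88
  (p OR (NOT p OR t)) OR (q OR p) = max(a, b) on (0.88, 0.88) = 0.88
  → value = 0.8800
|0.9962 − 0.8800| = 0.116

0.116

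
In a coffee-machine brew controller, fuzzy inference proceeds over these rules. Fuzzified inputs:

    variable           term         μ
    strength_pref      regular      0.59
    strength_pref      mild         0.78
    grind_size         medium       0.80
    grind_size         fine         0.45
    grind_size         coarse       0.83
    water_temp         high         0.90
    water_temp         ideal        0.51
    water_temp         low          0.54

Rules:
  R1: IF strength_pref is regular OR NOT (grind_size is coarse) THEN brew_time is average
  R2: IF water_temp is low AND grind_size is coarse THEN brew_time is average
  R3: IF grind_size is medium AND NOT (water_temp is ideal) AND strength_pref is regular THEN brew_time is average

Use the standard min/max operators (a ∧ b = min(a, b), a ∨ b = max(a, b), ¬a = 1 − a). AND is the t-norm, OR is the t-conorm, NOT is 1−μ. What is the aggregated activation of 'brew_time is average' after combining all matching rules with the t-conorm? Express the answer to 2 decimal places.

R1: regular=0.59, ¬coarse=1−0.83=0.17; OR[max(a, b)] → w = 0.59
R2: low=0.54, coarse=0.83; AND[min(a, b)] → w = 0.54
R3: medium=0.80, ¬ideal=1−0.51=0.49, regular=0.59; AND[min(a, b)] → w = 0.49
Rules with consequent 'average': {R1, R2, R3} → strengths 0.59, 0.54, 0.49
Aggregate via t-conorm [max(a, b)]: 0.59

0.59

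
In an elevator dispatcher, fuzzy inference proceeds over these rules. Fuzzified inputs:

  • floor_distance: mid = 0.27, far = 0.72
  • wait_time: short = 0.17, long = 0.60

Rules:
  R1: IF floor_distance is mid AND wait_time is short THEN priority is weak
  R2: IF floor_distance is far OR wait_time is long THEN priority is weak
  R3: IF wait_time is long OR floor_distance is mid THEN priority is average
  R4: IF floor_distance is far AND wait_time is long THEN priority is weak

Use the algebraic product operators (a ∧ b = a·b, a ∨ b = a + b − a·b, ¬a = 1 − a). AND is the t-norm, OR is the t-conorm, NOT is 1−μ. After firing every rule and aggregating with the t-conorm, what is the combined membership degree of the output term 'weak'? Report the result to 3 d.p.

R1: mid=0.27, short=0.17; AND[a·b] → w = 0.0459
R2: far=0.72, long=0.60; OR[a + b − a·b] → w = 0.8880
R3: long=0.60, mid=0.27; OR[a + b − a·b] → w = 0.7080
R4: far=0.72, long=0.60; AND[a·b] → w = 0.4320
Rules with consequent 'weak': {R1, R2, R4} → strengths 0.0459, 0.8880, 0.4320
Aggregate via t-conorm [a + b − a·b]: 0.9393

0.939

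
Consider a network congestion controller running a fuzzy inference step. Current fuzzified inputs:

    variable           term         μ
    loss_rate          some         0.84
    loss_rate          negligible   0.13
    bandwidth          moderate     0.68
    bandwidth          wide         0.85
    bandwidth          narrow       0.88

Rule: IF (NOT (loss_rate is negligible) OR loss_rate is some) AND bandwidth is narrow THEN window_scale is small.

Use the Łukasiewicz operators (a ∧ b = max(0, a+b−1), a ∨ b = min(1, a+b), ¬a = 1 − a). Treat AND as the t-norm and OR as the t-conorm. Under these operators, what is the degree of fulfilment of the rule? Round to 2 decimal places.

0.88

firing strength: (¬negligible=1−0.13=0.87 OR some=0.84) = 1.00; AND[max(0, a+b−1)] with narrow=0.88 → w = 0.88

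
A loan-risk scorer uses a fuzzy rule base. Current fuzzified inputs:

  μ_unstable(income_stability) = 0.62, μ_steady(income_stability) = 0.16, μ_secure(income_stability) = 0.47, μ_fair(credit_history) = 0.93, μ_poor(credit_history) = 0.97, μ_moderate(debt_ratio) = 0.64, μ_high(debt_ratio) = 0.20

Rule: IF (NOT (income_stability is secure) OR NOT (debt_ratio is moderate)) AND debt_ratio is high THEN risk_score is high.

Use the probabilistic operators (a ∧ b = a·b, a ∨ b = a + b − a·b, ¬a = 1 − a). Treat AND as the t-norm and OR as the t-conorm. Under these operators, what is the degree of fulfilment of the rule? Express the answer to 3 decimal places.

firing strength: (¬secure=1−0.47=0.53 OR ¬moderate=1−0.64=0.36) = 0.6992; AND[a·b] with high=0.20 → w = 0.1398

0.140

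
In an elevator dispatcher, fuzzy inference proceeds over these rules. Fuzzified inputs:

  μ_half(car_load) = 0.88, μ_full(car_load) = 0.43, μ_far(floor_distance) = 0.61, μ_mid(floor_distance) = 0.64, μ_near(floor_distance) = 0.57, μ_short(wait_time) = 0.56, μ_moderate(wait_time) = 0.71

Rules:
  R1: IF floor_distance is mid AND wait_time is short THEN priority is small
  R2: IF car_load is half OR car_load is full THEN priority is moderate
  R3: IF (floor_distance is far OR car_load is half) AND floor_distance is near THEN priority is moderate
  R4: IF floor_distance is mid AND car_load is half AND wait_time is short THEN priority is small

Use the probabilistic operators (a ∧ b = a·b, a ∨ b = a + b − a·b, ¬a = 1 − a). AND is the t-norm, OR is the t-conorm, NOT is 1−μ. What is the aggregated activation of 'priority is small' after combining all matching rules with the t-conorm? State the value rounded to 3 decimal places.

0.561

R1: mid=0.64, short=0.56; AND[a·b] → w = 0.3584
R2: half=0.88, full=0.43; OR[a + b − a·b] → w = 0.9316
R3: (far=0.61 OR half=0.88) = 0.9532; AND[a·b] with near=0.57 → w = 0.5433
R4: mid=0.64, half=0.88, short=0.56; AND[a·b] → w = 0.3154
Rules with consequent 'small': {R1, R4} → strengths 0.3584, 0.3154
Aggregate via t-conorm [a + b − a·b]: 0.5608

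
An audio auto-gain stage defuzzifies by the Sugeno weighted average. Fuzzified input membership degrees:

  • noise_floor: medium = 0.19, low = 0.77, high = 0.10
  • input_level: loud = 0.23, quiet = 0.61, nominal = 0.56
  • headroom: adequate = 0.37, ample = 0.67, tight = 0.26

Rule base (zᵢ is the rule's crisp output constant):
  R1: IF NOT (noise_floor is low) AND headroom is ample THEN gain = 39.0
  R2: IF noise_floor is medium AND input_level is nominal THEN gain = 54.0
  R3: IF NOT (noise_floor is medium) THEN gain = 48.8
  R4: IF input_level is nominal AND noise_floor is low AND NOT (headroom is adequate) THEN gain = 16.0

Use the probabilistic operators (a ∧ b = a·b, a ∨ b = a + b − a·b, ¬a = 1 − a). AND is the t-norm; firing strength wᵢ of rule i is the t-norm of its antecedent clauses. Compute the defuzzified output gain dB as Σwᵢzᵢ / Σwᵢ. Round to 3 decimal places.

R1 (z=39.0): ¬low=1−0.77=0.23, ample=0.67; AND[a·b] → w = 0.1541
R2 (z=54.0): medium=0.19, nominal=0.56; AND[a·b] → w = 0.1064
R3 (z=48.8): ¬medium=1−0.19=0.81 → w = 0.8100
R4 (z=16.0): nominal=0.56, low=0.77, ¬adequate=1−0.37=0.63; AND[a·b] → w = 0.2717
Weighted average = (0.1541·39.0 + 0.1064·54.0 + 0.8100·48.8 + 0.2717·16.0) / (0.1541 + 0.1064 + 0.8100 + 0.2717)
  = 55.6300 / 1.3422 = 41.448

41.448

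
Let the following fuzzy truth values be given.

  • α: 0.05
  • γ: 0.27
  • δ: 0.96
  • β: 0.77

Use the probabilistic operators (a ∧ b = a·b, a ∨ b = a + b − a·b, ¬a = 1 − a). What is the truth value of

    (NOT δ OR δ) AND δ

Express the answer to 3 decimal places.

0.923

NOT δ = 1 − 0.9600 = 0.0400
NOT δ OR δ = a + b − a·b on (0.0400, 0.9600) = 0.9616
(NOT δ OR δ) AND δ = a·b on (0.9616, 0.9600) = 0.9231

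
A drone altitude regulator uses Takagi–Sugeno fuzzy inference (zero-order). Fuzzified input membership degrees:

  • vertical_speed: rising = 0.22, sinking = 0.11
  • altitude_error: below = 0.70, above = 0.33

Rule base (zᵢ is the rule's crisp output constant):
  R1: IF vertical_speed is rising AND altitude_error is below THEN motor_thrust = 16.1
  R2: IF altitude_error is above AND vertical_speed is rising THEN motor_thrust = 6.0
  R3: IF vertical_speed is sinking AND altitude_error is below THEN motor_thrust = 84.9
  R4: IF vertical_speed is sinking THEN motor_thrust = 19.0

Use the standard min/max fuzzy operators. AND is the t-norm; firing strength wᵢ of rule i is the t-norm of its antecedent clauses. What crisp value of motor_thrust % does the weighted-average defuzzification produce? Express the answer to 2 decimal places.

R1 (z=16.1): rising=0.22, below=0.70; AND[min(a, b)] → w = 0.22
R2 (z=6.0): above=0.33, rising=0.22; AND[min(a, b)] → w = 0.22
R3 (z=84.9): sinking=0.11, below=0.70; AND[min(a, b)] → w = 0.11
R4 (z=19.0): sinking=0.11 → w = 0.11
Weighted average = (0.22·16.1 + 0.22·6.0 + 0.11·84.9 + 0.11·19.0) / (0.22 + 0.22 + 0.11 + 0.11)
  = 16.2910 / 0.6600 = 24.68

24.68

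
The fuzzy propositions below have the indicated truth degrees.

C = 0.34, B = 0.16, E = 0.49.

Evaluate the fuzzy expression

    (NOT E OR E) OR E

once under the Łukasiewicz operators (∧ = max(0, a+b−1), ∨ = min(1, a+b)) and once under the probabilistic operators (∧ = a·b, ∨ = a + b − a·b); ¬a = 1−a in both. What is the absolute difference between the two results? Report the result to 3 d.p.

0.127

Under Łukasiewicz:
  NOT E = 1 − 0.49 = 0.51
  NOT E OR E = min(1, a+b) on (0.51, 0.49) = 1.00
  (NOT E OR E) OR E = min(1, a+b) on (1.00, 0.49) = 1.00
  → value = 1.0000
Under probabilistic:
  NOT E = 1 − 0.4900 = 0.5100
  NOT E OR E = a + b − a·b on (0.5100, 0.4900) = 0.7501
  (NOT E OR E) OR E = a + b − a·b on (0.7501, 0.4900) = 0.8726
  → value = 0.8726
|1.0000 − 0.8726| = 0.127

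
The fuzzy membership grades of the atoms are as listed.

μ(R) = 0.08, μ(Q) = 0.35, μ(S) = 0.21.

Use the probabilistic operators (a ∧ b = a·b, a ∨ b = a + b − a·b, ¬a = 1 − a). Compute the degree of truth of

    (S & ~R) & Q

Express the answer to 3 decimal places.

~R = 1 − 0.0800 = 0.9200
S & ~R = a·b on (0.2100, 0.9200) = 0.1932
(S & ~R) & Q = a·b on (0.1932, 0.3500) = 0.0676

0.068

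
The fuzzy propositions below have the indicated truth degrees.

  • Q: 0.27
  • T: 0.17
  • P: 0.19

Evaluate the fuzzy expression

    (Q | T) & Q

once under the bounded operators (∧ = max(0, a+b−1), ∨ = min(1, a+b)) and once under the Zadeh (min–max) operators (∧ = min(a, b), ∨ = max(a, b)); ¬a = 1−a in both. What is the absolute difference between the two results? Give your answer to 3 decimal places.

Under bounded:
  Q | T = min(1, a+b) on (0.27, 0.17) = 0.44
  (Q | T) & Q = max(0, a+b−1) on (0.44, 0.27) = 0.00
  → value = 0.0000
Under Zadeh (min–max):
  Q | T = max(a, b) on (0.27, 0.17) = 0.27
  (Q | T) & Q = min(a, b) on (0.27, 0.27) = 0.27
  → value = 0.2700
|0.0000 − 0.2700| = 0.270

0.270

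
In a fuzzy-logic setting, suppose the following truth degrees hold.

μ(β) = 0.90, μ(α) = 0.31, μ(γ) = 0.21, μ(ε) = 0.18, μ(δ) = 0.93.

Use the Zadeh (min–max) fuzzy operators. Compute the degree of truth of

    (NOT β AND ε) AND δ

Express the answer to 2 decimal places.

NOT β = 1 − 0.90 = 0.10
NOT β AND ε = min(a, b) on (0.10, 0.18) = 0.10
(NOT β AND ε) AND δ = min(a, b) on (0.10, 0.93) = 0.10

0.10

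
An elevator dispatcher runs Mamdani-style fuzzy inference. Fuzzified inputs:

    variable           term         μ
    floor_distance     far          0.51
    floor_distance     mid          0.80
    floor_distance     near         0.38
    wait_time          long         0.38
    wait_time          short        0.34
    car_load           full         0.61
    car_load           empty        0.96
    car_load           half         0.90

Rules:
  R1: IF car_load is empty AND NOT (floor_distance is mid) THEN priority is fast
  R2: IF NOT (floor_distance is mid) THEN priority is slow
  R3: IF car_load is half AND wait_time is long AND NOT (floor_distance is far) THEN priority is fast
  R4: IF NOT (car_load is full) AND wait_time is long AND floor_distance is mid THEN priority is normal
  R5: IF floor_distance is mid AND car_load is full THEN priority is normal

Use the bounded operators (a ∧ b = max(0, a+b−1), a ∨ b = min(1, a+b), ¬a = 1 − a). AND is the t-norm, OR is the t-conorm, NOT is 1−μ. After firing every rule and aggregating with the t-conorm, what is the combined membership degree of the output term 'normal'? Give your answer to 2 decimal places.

R1: empty=0.96, ¬mid=1−0.80=0.20; AND[max(0, a+b−1)] → w = 0.16
R2: ¬mid=1−0.80=0.20 → w = 0.20
R3: half=0.90, long=0.38, ¬far=1−0.51=0.49; AND[max(0, a+b−1)] → w = 0.00
R4: ¬full=1−0.61=0.39, long=0.38, mid=0.80; AND[max(0, a+b−1)] → w = 0.00
R5: mid=0.80, full=0.61; AND[max(0, a+b−1)] → w = 0.41
Rules with consequent 'normal': {R4, R5} → strengths 0.00, 0.41
Aggregate via t-conorm [min(1, a+b)]: 0.41

0.41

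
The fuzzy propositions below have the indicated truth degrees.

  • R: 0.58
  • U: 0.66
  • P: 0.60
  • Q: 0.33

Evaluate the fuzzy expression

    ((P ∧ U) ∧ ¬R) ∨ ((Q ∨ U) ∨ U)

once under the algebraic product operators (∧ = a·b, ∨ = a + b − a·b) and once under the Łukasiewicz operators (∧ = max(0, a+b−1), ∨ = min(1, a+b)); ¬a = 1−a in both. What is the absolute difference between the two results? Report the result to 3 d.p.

Under algebraic product:
  P ∧ U = a·b on (0.6000, 0.6600) = 0.3960
  ¬R = 1 − 0.5800 = 0.4200
  (P ∧ U) ∧ ¬R = a·b on (0.3960, 0.4200) = 0.1663
  Q ∨ U = a + b − a·b on (0.3300, 0.6600) = 0.7722
  (Q ∨ U) ∨ U = a + b − a·b on (0.7722, 0.6600) = 0.9225
  ((P ∧ U) ∧ ¬R) ∨ ((Q ∨ U) ∨ U) = a + b − a·b on (0.1663, 0.9225) = 0.9354
  → value = 0.9354
Under Łukasiewicz:
  P ∧ U = max(0, a+b−1) on (0.60, 0.66) = 0.26
  ¬R = 1 − 0.58 = 0.42
  (P ∧ U) ∧ ¬R = max(0, a+b−1) on (0.26, 0.42) = 0.00
  Q ∨ U = min(1, a+b) on (0.33, 0.66) = 0.99
  (Q ∨ U) ∨ U = min(1, a+b) on (0.99, 0.66) = 1.00
  ((P ∧ U) ∧ ¬R) ∨ ((Q ∨ U) ∨ U) = min(1, a+b) on (0.00, 1.00) = 1.00
  → value = 1.0000
|0.9354 − 1.0000| = 0.065

0.065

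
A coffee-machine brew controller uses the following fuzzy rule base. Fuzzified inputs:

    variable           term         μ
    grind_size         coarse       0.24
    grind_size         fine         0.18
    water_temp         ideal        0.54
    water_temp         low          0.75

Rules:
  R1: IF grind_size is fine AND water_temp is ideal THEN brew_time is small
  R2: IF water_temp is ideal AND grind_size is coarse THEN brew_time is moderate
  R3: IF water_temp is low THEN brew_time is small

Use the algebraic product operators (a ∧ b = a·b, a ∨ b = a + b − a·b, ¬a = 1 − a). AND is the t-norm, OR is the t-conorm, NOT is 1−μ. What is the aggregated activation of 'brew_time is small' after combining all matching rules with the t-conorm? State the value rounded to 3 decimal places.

0.774

R1: fine=0.18, ideal=0.54; AND[a·b] → w = 0.0972
R2: ideal=0.54, coarse=0.24; AND[a·b] → w = 0.1296
R3: low=0.75 → w = 0.7500
Rules with consequent 'small': {R1, R3} → strengths 0.0972, 0.7500
Aggregate via t-conorm [a + b − a·b]: 0.7743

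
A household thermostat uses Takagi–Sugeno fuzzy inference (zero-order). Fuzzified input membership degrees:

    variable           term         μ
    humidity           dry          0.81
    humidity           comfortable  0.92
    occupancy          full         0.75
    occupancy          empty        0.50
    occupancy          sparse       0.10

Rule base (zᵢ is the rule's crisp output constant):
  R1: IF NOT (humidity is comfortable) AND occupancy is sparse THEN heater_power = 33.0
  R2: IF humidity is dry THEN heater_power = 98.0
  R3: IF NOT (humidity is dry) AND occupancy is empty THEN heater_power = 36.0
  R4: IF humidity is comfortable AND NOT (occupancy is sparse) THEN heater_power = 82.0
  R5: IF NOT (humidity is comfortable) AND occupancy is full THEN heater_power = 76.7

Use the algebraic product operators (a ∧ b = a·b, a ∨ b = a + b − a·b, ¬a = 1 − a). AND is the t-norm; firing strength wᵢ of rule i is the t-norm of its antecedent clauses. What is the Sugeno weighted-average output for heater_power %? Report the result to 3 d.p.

86.375

R1 (z=33.0): ¬comfortable=1−0.92=0.08, sparse=0.10; AND[a·b] → w = 0.0080
R2 (z=98.0): dry=0.81 → w = 0.8100
R3 (z=36.0): ¬dry=1−0.81=0.19, empty=0.50; AND[a·b] → w = 0.0950
R4 (z=82.0): comfortable=0.92, ¬sparse=1−0.10=0.90; AND[a·b] → w = 0.8280
R5 (z=76.7): ¬comfortable=1−0.92=0.08, full=0.75; AND[a·b] → w = 0.0600
Weighted average = (0.0080·33.0 + 0.8100·98.0 + 0.0950·36.0 + 0.8280·82.0 + 0.0600·76.7) / (0.0080 + 0.8100 + 0.0950 + 0.8280 + 0.0600)
  = 155.5620 / 1.8010 = 86.375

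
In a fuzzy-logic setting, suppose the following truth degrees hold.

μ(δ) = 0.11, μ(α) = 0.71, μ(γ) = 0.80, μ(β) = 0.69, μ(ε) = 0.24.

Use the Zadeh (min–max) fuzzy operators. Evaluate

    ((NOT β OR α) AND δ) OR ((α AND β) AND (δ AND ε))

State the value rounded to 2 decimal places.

0.11

NOT β = 1 − 0.69 = 0.31
NOT β OR α = max(a, b) on (0.31, 0.71) = 0.71
(NOT β OR α) AND δ = min(a, b) on (0.71, 0.11) = 0.11
α AND β = min(a, b) on (0.71, 0.69) = 0.69
δ AND ε = min(a, b) on (0.11, 0.24) = 0.11
(α AND β) AND (δ AND ε) = min(a, b) on (0.69, 0.11) = 0.11
((NOT β OR α) AND δ) OR ((α AND β) AND (δ AND ε)) = max(a, b) on (0.11, 0.11) = 0.11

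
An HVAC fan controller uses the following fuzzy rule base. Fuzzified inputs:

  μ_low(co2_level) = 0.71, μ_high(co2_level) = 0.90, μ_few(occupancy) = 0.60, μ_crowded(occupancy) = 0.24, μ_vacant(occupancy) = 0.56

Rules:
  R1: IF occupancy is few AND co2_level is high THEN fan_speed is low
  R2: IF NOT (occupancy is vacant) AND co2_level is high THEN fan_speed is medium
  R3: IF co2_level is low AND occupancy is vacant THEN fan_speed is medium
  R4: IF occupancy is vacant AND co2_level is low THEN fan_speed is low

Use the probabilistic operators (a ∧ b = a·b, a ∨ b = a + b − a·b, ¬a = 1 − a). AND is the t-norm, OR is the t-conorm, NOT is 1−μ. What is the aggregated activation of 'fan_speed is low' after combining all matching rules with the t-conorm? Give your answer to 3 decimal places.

R1: few=0.60, high=0.90; AND[a·b] → w = 0.5400
R2: ¬vacant=1−0.56=0.44, high=0.90; AND[a·b] → w = 0.3960
R3: low=0.71, vacant=0.56; AND[a·b] → w = 0.3976
R4: vacant=0.56, low=0.71; AND[a·b] → w = 0.3976
Rules with consequent 'low': {R1, R4} → strengths 0.5400, 0.3976
Aggregate via t-conorm [a + b − a·b]: 0.7229

0.723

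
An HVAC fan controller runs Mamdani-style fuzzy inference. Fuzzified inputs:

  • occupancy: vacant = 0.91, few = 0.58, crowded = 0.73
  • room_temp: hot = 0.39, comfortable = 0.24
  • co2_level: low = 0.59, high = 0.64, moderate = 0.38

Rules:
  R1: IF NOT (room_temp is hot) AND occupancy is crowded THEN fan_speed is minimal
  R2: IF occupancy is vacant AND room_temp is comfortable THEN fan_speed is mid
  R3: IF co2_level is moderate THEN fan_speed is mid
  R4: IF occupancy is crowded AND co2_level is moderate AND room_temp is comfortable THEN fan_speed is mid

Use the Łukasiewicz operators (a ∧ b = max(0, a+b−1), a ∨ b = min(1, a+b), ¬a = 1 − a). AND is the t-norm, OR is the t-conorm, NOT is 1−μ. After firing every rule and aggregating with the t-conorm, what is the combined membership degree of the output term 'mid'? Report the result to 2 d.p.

0.53

R1: ¬hot=1−0.39=0.61, crowded=0.73; AND[max(0, a+b−1)] → w = 0.34
R2: vacant=0.91, comfortable=0.24; AND[max(0, a+b−1)] → w = 0.15
R3: moderate=0.38 → w = 0.38
R4: crowded=0.73, moderate=0.38, comfortable=0.24; AND[max(0, a+b−1)] → w = 0.00
Rules with consequent 'mid': {R2, R3, R4} → strengths 0.15, 0.38, 0.00
Aggregate via t-conorm [min(1, a+b)]: 0.53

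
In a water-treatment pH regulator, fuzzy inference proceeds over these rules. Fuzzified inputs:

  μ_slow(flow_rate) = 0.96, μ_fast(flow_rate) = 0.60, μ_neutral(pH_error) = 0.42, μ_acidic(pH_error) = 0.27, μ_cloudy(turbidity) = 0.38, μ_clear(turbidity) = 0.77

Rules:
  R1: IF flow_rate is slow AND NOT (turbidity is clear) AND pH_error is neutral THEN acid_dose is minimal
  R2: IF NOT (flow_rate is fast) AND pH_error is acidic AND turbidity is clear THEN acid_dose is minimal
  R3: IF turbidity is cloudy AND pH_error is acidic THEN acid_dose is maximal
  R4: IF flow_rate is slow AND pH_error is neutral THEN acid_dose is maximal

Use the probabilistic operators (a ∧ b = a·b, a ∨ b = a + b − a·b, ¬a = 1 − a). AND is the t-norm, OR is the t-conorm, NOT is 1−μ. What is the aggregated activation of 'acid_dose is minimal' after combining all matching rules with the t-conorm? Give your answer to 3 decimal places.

R1: slow=0.96, ¬clear=1−0.77=0.23, neutral=0.42; AND[a·b] → w = 0.0927
R2: ¬fast=1−0.60=0.40, acidic=0.27, clear=0.77; AND[a·b] → w = 0.0832
R3: cloudy=0.38, acidic=0.27; AND[a·b] → w = 0.1026
R4: slow=0.96, neutral=0.42; AND[a·b] → w = 0.4032
Rules with consequent 'minimal': {R1, R2} → strengths 0.0927, 0.0832
Aggregate via t-conorm [a + b − a·b]: 0.1682

0.168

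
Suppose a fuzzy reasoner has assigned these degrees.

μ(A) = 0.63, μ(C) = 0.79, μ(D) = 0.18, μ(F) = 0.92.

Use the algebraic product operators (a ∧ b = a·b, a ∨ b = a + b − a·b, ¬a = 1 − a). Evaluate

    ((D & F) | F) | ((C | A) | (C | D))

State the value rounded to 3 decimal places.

D & F = a·b on (0.1800, 0.9200) = 0.1656
(D & F) | F = a + b − a·b on (0.1656, 0.9200) = 0.9332
C | A = a + b − a·b on (0.7900, 0.6300) = 0.9223
C | D = a + b − a·b on (0.7900, 0.1800) = 0.8278
(C | A) | (C | D) = a + b − a·b on (0.9223, 0.8278) = 0.9866
((D & F) | F) | ((C | A) | (C | D)) = a + b − a·b on (0.9332, 0.9866) = 0.9991

0.999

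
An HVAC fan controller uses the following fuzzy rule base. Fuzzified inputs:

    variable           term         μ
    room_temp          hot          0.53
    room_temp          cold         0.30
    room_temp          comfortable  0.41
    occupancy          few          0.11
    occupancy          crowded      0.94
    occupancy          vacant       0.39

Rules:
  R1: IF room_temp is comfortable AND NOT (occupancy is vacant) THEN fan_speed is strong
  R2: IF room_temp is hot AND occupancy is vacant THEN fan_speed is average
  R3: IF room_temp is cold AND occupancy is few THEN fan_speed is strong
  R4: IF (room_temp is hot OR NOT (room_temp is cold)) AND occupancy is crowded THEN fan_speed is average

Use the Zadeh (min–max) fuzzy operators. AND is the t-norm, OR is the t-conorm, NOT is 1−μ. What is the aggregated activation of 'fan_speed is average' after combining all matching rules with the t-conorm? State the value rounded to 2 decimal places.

0.70

R1: comfortable=0.41, ¬vacant=1−0.39=0.61; AND[min(a, b)] → w = 0.41
R2: hot=0.53, vacant=0.39; AND[min(a, b)] → w = 0.39
R3: cold=0.30, few=0.11; AND[min(a, b)] → w = 0.11
R4: (hot=0.53 OR ¬cold=1−0.30=0.70) = 0.70; AND[min(a, b)] with crowded=0.94 → w = 0.70
Rules with consequent 'average': {R2, R4} → strengths 0.39, 0.70
Aggregate via t-conorm [max(a, b)]: 0.70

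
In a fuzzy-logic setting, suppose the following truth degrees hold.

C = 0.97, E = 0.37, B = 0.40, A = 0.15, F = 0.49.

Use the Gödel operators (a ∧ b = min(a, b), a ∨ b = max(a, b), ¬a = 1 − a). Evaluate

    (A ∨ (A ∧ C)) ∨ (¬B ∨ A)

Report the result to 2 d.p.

0.60

A ∧ C = min(a, b) on (0.15, 0.97) = 0.15
A ∨ (A ∧ C) = max(a, b) on (0.15, 0.15) = 0.15
¬B = 1 − 0.40 = 0.60
¬B ∨ A = max(a, b) on (0.60, 0.15) = 0.60
(A ∨ (A ∧ C)) ∨ (¬B ∨ A) = max(a, b) on (0.15, 0.60) = 0.60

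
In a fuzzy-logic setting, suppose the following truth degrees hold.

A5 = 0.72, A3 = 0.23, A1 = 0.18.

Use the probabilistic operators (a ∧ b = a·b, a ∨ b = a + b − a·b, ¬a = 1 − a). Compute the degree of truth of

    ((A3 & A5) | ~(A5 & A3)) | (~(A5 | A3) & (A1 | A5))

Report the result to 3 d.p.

0.885

A3 & A5 = a·b on (0.2300, 0.7200) = 0.1656
A5 & A3 = a·b on (0.7200, 0.2300) = 0.1656
~(A5 & A3) = 1 − 0.1656 = 0.8344
(A3 & A5) | ~(A5 & A3) = a + b − a·b on (0.1656, 0.8344) = 0.8618
A5 | A3 = a + b − a·b on (0.7200, 0.2300) = 0.7844
~(A5 | A3) = 1 − 0.7844 = 0.2156
A1 | A5 = a + b − a·b on (0.1800, 0.7200) = 0.7704
~(A5 | A3) & (A1 | A5) = a·b on (0.2156, 0.7704) = 0.1661
((A3 & A5) | ~(A5 & A3)) | (~(A5 | A3) & (A1 | A5)) = a + b − a·b on (0.8618, 0.1661) = 0.8848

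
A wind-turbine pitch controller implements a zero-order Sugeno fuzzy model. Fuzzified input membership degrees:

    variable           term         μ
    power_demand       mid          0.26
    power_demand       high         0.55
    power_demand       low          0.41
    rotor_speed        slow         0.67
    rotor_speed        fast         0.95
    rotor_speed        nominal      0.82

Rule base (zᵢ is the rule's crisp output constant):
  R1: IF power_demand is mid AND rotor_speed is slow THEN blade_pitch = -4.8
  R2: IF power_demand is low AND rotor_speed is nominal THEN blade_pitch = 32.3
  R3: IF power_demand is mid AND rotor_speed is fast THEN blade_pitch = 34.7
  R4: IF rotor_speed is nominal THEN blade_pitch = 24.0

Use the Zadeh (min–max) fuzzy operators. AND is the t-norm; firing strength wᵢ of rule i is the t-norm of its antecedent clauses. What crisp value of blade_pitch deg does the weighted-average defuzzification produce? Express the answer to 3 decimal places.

23.255

R1 (z=-4.8): mid=0.26, slow=0.67; AND[min(a, b)] → w = 0.26
R2 (z=32.3): low=0.41, nominal=0.82; AND[min(a, b)] → w = 0.41
R3 (z=34.7): mid=0.26, fast=0.95; AND[min(a, b)] → w = 0.26
R4 (z=24.0): nominal=0.82 → w = 0.82
Weighted average = (0.26·-4.8 + 0.41·32.3 + 0.26·34.7 + 0.82·24.0) / (0.26 + 0.41 + 0.26 + 0.82)
  = 40.6970 / 1.7500 = 23.255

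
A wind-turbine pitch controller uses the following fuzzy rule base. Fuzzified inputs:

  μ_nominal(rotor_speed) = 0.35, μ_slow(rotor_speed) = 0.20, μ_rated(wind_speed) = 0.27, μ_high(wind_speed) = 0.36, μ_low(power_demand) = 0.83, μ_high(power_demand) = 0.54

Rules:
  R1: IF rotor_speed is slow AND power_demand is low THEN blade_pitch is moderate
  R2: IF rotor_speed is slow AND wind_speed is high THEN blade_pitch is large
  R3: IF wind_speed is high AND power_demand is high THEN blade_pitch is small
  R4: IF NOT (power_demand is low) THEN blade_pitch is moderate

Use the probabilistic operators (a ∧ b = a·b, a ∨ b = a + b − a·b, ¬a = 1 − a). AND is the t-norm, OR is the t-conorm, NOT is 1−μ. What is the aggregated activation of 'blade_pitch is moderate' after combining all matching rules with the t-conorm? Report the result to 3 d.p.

R1: slow=0.20, low=0.83; AND[a·b] → w = 0.1660
R2: slow=0.20, high=0.36; AND[a·b] → w = 0.0720
R3: high=0.36, high=0.54; AND[a·b] → w = 0.1944
R4: ¬low=1−0.83=0.17 → w = 0.1700
Rules with consequent 'moderate': {R1, R4} → strengths 0.1660, 0.1700
Aggregate via t-conorm [a + b − a·b]: 0.3078

0.308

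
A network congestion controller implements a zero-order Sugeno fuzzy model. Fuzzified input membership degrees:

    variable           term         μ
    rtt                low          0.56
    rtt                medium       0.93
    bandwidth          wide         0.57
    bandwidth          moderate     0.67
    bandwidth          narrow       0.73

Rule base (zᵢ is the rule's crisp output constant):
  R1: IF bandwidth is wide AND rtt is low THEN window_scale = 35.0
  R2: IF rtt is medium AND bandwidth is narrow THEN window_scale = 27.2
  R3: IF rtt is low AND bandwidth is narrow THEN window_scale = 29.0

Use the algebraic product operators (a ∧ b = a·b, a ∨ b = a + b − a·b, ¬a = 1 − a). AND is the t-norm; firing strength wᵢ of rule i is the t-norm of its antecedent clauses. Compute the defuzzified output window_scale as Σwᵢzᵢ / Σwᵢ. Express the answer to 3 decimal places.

R1 (z=35.0): wide=0.57, low=0.56; AND[a·b] → w = 0.3192
R2 (z=27.2): medium=0.93, narrow=0.73; AND[a·b] → w = 0.6789
R3 (z=29.0): low=0.56, narrow=0.73; AND[a·b] → w = 0.4088
Weighted average = (0.3192·35.0 + 0.6789·27.2 + 0.4088·29.0) / (0.3192 + 0.6789 + 0.4088)
  = 41.4933 / 1.4069 = 29.493

29.493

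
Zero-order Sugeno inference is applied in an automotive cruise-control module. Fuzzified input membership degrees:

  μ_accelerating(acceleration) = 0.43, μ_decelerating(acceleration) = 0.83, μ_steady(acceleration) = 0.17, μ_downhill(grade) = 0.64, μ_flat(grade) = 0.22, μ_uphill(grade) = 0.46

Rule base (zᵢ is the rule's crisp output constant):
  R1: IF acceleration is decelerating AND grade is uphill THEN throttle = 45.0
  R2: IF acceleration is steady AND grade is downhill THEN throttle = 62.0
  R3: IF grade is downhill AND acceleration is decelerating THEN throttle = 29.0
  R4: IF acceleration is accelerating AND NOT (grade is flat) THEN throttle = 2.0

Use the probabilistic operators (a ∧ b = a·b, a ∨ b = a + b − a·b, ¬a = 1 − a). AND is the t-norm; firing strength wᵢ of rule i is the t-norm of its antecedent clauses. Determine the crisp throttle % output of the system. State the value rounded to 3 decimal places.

R1 (z=45.0): decelerating=0.83, uphill=0.46; AND[a·b] → w = 0.3818
R2 (z=62.0): steady=0.17, downhill=0.64; AND[a·b] → w = 0.1088
R3 (z=29.0): downhill=0.64, decelerating=0.83; AND[a·b] → w = 0.5312
R4 (z=2.0): accelerating=0.43, ¬flat=1−0.22=0.78; AND[a·b] → w = 0.3354
Weighted average = (0.3818·45.0 + 0.1088·62.0 + 0.5312·29.0 + 0.3354·2.0) / (0.3818 + 0.1088 + 0.5312 + 0.3354)
  = 40.0022 / 1.3572 = 29.474

29.474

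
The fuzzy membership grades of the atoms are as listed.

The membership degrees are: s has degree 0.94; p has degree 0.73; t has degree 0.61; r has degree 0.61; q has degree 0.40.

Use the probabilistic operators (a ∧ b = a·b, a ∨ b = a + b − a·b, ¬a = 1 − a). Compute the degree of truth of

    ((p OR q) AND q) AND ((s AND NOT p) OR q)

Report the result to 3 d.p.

0.185

p OR q = a + b − a·b on (0.7300, 0.4000) = 0.8380
(p OR q) AND q = a·b on (0.8380, 0.4000) = 0.3352
NOT p = 1 − 0.7300 = 0.2700
s AND NOT p = a·b on (0.9400, 0.2700) = 0.2538
(s AND NOT p) OR q = a + b − a·b on (0.2538, 0.4000) = 0.5523
((p OR q) AND q) AND ((s AND NOT p) OR q) = a·b on (0.3352, 0.5523) = 0.1851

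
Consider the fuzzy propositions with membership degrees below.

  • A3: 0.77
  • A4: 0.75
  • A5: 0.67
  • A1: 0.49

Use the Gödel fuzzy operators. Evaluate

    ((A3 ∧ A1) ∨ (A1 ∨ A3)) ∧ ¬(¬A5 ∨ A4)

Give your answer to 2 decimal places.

0.25

A3 ∧ A1 = min(a, b) on (0.77, 0.49) = 0.49
A1 ∨ A3 = max(a, b) on (0.49, 0.77) = 0.77
(A3 ∧ A1) ∨ (A1 ∨ A3) = max(a, b) on (0.49, 0.77) = 0.77
¬A5 = 1 − 0.67 = 0.33
¬A5 ∨ A4 = max(a, b) on (0.33, 0.75) = 0.75
¬(¬A5 ∨ A4) = 1 − 0.75 = 0.25
((A3 ∧ A1) ∨ (A1 ∨ A3)) ∧ ¬(¬A5 ∨ A4) = min(a, b) on (0.77, 0.25) = 0.25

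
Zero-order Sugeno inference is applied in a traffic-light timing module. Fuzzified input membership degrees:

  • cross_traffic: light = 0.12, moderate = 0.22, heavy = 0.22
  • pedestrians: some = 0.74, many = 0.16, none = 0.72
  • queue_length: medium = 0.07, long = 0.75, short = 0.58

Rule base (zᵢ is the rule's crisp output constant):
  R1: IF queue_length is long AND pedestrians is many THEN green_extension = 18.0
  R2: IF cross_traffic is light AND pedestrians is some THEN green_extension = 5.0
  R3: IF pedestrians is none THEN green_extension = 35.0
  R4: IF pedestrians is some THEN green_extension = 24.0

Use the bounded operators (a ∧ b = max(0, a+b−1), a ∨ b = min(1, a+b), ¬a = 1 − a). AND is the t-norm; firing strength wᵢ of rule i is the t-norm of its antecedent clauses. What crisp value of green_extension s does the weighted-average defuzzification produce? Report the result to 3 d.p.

R1 (z=18.0): long=0.75, many=0.16; AND[max(0, a+b−1)] → w = 0.00
R2 (z=5.0): light=0.12, some=0.74; AND[max(0, a+b−1)] → w = 0.00
R3 (z=35.0): none=0.72 → w = 0.72
R4 (z=24.0): some=0.74 → w = 0.74
Weighted average = (0.00·18.0 + 0.00·5.0 + 0.72·35.0 + 0.74·24.0) / (0.00 + 0.00 + 0.72 + 0.74)
  = 42.9600 / 1.4600 = 29.425

29.425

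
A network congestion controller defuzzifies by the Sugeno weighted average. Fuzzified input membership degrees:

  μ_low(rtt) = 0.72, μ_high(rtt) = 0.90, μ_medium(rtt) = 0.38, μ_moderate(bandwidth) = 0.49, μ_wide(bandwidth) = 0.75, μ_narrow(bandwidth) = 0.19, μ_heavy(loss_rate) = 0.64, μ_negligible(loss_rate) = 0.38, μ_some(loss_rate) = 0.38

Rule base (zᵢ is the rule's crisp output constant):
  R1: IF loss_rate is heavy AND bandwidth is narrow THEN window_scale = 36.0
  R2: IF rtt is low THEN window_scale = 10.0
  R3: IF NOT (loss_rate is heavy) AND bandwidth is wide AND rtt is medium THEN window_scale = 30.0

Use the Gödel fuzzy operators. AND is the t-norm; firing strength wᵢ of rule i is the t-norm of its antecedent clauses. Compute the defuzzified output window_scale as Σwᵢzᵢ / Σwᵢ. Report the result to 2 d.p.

19.56

R1 (z=36.0): heavy=0.64, narrow=0.19; AND[min(a, b)] → w = 0.19
R2 (z=10.0): low=0.72 → w = 0.72
R3 (z=30.0): ¬heavy=1−0.64=0.36, wide=0.75, medium=0.38; AND[min(a, b)] → w = 0.36
Weighted average = (0.19·36.0 + 0.72·10.0 + 0.36·30.0) / (0.19 + 0.72 + 0.36)
  = 24.8400 / 1.2700 = 19.56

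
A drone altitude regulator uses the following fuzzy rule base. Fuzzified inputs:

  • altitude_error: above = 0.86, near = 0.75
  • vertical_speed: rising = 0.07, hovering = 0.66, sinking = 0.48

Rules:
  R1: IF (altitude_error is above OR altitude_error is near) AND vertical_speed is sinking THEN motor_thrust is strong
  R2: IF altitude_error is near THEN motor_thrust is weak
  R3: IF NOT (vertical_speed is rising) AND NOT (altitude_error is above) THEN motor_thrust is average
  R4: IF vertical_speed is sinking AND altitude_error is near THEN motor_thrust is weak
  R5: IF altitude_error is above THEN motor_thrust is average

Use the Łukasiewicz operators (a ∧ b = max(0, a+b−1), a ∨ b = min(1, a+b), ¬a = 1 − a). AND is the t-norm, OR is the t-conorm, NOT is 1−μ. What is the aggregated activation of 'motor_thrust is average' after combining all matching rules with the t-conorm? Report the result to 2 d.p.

R1: (above=0.86 OR near=0.75) = 1.00; AND[max(0, a+b−1)] with sinking=0.48 → w = 0.48
R2: near=0.75 → w = 0.75
R3: ¬rising=1−0.07=0.93, ¬above=1−0.86=0.14; AND[max(0, a+b−1)] → w = 0.07
R4: sinking=0.48, near=0.75; AND[max(0, a+b−1)] → w = 0.23
R5: above=0.86 → w = 0.86
Rules with consequent 'average': {R3, R5} → strengths 0.07, 0.86
Aggregate via t-conorm [min(1, a+b)]: 0.93

0.93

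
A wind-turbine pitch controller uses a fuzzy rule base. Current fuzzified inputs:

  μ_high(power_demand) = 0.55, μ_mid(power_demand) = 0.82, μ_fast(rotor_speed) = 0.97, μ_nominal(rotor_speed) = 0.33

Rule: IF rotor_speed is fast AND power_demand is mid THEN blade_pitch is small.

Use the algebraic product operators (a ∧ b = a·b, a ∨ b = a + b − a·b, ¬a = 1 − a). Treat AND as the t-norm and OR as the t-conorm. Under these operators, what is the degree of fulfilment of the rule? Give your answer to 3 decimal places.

firing strength: fast=0.97, mid=0.82; AND[a·b] → w = 0.7954

0.795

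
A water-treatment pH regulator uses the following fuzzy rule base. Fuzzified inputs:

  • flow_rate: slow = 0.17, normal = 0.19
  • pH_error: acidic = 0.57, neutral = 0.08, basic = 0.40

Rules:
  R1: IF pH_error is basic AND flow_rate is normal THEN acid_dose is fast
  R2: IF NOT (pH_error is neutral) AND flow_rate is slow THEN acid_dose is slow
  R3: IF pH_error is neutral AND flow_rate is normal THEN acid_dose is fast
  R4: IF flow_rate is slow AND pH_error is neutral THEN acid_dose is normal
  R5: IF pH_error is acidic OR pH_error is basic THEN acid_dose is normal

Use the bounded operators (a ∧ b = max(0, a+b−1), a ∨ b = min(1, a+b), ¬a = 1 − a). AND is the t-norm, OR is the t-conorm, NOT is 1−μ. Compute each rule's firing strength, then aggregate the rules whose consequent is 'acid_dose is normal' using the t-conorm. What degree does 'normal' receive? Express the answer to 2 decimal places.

R1: basic=0.40, normal=0.19; AND[max(0, a+b−1)] → w = 0.00
R2: ¬neutral=1−0.08=0.92, slow=0.17; AND[max(0, a+b−1)] → w = 0.09
R3: neutral=0.08, normal=0.19; AND[max(0, a+b−1)] → w = 0.00
R4: slow=0.17, neutral=0.08; AND[max(0, a+b−1)] → w = 0.00
R5: acidic=0.57, basic=0.40; OR[min(1, a+b)] → w = 0.97
Rules with consequent 'normal': {R4, R5} → strengths 0.00, 0.97
Aggregate via t-conorm [min(1, a+b)]: 0.97

0.97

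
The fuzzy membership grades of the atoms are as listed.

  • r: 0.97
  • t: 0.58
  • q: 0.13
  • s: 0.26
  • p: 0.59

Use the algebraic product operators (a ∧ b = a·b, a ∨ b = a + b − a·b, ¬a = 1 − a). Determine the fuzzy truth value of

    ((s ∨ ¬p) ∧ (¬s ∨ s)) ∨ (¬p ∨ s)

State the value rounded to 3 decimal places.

0.762

¬p = 1 − 0.5900 = 0.4100
s ∨ ¬p = a + b − a·b on (0.2600, 0.4100) = 0.5634
¬s = 1 − 0.2600 = 0.7400
¬s ∨ s = a + b − a·b on (0.7400, 0.2600) = 0.8076
(s ∨ ¬p) ∧ (¬s ∨ s) = a·b on (0.5634, 0.8076) = 0.4550
¬p = 1 − 0.5900 = 0.4100
¬p ∨ s = a + b − a·b on (0.4100, 0.2600) = 0.5634
((s ∨ ¬p) ∧ (¬s ∨ s)) ∨ (¬p ∨ s) = a + b − a·b on (0.4550, 0.5634) = 0.7621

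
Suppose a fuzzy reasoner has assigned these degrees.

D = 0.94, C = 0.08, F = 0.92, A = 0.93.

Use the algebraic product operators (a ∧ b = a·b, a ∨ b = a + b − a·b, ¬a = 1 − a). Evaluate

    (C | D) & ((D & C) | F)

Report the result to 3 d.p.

0.875

C | D = a + b − a·b on (0.0800, 0.9400) = 0.9448
D & C = a·b on (0.9400, 0.0800) = 0.0752
(D & C) | F = a + b − a·b on (0.0752, 0.9200) = 0.9260
(C | D) & ((D & C) | F) = a·b on (0.9448, 0.9260) = 0.8749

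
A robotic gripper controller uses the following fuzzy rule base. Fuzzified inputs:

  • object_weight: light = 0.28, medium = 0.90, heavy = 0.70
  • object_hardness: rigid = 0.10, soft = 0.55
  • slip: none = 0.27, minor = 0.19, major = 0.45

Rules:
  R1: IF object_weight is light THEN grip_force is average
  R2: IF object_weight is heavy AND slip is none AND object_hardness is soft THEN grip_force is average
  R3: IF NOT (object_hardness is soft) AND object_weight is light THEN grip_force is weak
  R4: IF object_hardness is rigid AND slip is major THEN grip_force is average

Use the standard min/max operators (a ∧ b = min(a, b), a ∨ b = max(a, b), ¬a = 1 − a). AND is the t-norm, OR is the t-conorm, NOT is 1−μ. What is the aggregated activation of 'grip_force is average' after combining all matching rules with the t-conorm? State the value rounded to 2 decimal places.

R1: light=0.28 → w = 0.28
R2: heavy=0.70, none=0.27, soft=0.55; AND[min(a, b)] → w = 0.27
R3: ¬soft=1−0.55=0.45, light=0.28; AND[min(a, b)] → w = 0.28
R4: rigid=0.10, major=0.45; AND[min(a, b)] → w = 0.10
Rules with consequent 'average': {R1, R2, R4} → strengths 0.28, 0.27, 0.10
Aggregate via t-conorm [max(a, b)]: 0.28

0.28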